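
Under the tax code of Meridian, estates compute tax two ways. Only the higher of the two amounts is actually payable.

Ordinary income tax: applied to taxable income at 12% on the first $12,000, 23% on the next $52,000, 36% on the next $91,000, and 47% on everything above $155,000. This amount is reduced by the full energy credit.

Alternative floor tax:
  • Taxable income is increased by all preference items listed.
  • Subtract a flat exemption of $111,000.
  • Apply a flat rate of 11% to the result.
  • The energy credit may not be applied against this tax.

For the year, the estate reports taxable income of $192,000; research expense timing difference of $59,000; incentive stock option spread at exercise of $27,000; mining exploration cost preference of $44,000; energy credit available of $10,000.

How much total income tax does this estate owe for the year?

$53,550

Alternative floor tax:
  Adjusted income: $192,000 + $59,000 + $27,000 + $44,000 = $322,000
  Less exemption $111,000 → base $211,000
  $211,000 × 11% = $23,210

Ordinary income tax:
  $12,000 × 12% = $1,440
  $52,000 × 23% = $11,960
  $91,000 × 36% = $32,760
  $37,000 × 47% = $17,390
  → $63,550
  Less energy credit $10,000 → $53,550

$53,550 > $23,210, so the ordinary income tax governs.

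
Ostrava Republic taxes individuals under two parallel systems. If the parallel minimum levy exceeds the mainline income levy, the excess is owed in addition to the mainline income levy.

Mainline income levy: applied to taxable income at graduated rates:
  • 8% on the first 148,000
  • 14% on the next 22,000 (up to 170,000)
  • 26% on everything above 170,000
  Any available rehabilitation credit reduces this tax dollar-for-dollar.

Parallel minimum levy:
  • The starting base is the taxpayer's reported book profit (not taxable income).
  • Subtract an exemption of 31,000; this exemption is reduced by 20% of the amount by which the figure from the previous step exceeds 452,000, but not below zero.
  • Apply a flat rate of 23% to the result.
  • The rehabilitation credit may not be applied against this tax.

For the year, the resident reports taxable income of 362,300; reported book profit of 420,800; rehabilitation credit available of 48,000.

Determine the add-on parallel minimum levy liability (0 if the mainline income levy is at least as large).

Parallel minimum levy:
  Base (reported book profit): 420,800
  Exemption: 420,800 ≤ 452,000, so full 31,000 applies
  Base: 420,800 − 31,000 = 389,800
  389,800 × 23% = 89,654

Mainline income levy:
  148,000 × 8% = 11,840
  22,000 × 14% = 3,080
  192,300 × 26% = 49,998
  → 64,918
  Less rehabilitation credit 48,000 → 16,918

Excess of parallel minimum levy over mainline income levy: 89,654 − 16,918 = 72,736.

72,736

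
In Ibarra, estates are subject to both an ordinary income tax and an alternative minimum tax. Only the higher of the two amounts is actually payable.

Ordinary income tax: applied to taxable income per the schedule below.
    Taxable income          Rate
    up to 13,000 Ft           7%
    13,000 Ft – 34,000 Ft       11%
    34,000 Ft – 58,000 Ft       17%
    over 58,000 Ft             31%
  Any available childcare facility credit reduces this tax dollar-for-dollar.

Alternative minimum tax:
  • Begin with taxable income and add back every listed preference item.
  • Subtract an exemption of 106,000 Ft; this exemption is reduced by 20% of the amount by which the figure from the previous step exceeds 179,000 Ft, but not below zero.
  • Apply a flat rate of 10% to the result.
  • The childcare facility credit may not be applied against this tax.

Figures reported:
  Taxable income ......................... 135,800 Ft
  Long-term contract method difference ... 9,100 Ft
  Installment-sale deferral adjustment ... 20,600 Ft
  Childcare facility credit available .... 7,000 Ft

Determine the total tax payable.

Ordinary income tax:
  13,000 Ft × 7% = 910 Ft
  21,000 Ft × 11% = 2,310 Ft
  24,000 Ft × 17% = 4,080 Ft
  77,800 Ft × 31% = 24,118 Ft
  → 31,418 Ft
  Less childcare facility credit 7,000 Ft → 24,418 Ft

Alternative minimum tax:
  Adjusted income: 135,800 Ft + 9,100 Ft + 20,600 Ft = 165,500 Ft
  Exemption: 165,500 Ft ≤ 179,000 Ft, so full 106,000 Ft applies
  Base: 165,500 Ft − 106,000 Ft = 59,500 Ft
  59,500 Ft × 10% = 5,950 Ft

24,418 Ft > 5,950 Ft, so the ordinary income tax governs.

24,418 Ft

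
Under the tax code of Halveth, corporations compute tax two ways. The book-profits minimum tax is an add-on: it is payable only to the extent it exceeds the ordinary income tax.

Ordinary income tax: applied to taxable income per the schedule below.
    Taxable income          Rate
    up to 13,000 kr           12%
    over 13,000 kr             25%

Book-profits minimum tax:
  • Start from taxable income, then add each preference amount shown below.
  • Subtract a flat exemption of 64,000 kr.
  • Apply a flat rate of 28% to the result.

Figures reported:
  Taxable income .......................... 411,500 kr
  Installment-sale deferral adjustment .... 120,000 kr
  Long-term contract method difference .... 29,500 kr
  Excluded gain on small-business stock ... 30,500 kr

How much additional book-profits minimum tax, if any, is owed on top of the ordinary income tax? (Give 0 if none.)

Ordinary income tax:
  13,000 kr × 12% = 1,560 kr
  398,500 kr × 25% = 99,625 kr
  → 101,185 kr

Book-profits minimum tax:
  Adjusted income: 411,500 kr + 120,000 kr + 29,500 kr + 30,500 kr = 591,500 kr
  Less exemption 64,000 kr → base 527,500 kr
  527,500 kr × 28% = 147,700 kr

Excess of book-profits minimum tax over ordinary income tax: 147,700 kr − 101,185 kr = 46,515 kr.

46,515 kr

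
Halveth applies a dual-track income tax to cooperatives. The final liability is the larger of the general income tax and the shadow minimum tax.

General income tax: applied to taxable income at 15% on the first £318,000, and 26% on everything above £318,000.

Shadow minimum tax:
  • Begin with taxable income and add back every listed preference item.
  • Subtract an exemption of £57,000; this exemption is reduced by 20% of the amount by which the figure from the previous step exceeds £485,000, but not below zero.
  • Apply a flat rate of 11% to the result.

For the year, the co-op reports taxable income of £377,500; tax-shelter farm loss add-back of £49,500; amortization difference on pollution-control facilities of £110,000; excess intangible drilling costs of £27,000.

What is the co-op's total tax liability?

General income tax:
  £318,000 × 15% = £47,700
  £59,500 × 26% = £15,470
  → £63,170

Shadow minimum tax:
  Adjusted income: £377,500 + £49,500 + £110,000 + £27,000 = £564,000
  Exemption: £57,000 − 20% × (£564,000 − £485,000) = £57,000 − £15,800 = £41,200
  Base: £564,000 − £41,200 = £522,800
  £522,800 × 11% = £57,508

£63,170 > £57,508, so the general income tax governs.

£63,170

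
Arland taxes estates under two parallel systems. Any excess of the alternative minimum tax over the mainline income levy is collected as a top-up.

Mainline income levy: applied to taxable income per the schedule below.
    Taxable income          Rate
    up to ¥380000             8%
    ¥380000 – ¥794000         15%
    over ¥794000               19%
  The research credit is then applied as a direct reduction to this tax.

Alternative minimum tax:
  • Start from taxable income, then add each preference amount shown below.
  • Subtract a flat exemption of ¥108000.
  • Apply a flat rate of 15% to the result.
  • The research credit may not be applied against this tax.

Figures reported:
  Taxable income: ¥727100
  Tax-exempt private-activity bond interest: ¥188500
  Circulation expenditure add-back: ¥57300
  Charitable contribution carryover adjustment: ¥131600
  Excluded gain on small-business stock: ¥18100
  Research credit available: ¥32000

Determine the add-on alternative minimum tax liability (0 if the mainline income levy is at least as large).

Mainline income levy:
  ¥380000 × 8% = ¥30400
  ¥347100 × 15% = ¥52065
  → ¥82465
  Less research credit ¥32000 → ¥50465

Alternative minimum tax:
  Adjusted income: ¥727100 + ¥188500 + ¥57300 + ¥131600 + ¥18100 = ¥1122600
  Less exemption ¥108000 → base ¥1014600
  ¥1014600 × 15% = ¥152190

Excess of alternative minimum tax over mainline income levy: ¥152190 − ¥50465 = ¥101725.

¥101725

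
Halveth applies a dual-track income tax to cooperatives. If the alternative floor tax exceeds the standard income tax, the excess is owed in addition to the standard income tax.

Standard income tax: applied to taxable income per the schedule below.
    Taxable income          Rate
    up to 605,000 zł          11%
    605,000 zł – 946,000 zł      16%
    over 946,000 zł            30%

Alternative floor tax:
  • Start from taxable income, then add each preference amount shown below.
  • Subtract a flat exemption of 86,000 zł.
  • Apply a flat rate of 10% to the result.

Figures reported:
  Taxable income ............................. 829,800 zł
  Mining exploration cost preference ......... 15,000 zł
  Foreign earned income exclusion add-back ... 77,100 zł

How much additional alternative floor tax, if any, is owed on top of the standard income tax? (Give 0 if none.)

0 zł

Alternative floor tax:
  Adjusted income: 829,800 zł + 15,000 zł + 77,100 zł = 921,900 zł
  Less exemption 86,000 zł → base 835,900 zł
  835,900 zł × 10% = 83,590 zł

Standard income tax:
  605,000 zł × 11% = 66,550 zł
  224,800 zł × 16% = 35,968 zł
  → 102,518 zł

83,590 zł ≤ 102,518 zł, so no add-on is due.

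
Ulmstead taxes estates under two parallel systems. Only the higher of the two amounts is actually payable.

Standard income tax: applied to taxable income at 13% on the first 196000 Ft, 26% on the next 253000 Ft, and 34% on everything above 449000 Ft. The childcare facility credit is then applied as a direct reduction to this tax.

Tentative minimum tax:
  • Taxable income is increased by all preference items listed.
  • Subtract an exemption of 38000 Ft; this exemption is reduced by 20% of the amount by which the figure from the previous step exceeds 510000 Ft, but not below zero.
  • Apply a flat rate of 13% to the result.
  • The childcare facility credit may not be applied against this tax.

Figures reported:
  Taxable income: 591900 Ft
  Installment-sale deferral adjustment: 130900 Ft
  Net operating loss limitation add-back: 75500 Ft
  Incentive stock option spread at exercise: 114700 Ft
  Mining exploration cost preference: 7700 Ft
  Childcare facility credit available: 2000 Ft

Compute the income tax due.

137846 Ft

Standard income tax:
  196000 Ft × 13% = 25480 Ft
  253000 Ft × 26% = 65780 Ft
  142900 Ft × 34% = 48586 Ft
  → 139846 Ft
  Less childcare facility credit 2000 Ft → 137846 Ft

Tentative minimum tax:
  Adjusted income: 591900 Ft + 130900 Ft + 75500 Ft + 114700 Ft + 7700 Ft = 920700 Ft
  Exemption: 20% × (920700 Ft − 510000 Ft) = 82140 Ft ≥ 38000 Ft, so the exemption is fully phased out
  Base: 920700 Ft − 0 Ft = 920700 Ft
  920700 Ft × 13% = 119691 Ft

137846 Ft > 119691 Ft, so the standard income tax governs.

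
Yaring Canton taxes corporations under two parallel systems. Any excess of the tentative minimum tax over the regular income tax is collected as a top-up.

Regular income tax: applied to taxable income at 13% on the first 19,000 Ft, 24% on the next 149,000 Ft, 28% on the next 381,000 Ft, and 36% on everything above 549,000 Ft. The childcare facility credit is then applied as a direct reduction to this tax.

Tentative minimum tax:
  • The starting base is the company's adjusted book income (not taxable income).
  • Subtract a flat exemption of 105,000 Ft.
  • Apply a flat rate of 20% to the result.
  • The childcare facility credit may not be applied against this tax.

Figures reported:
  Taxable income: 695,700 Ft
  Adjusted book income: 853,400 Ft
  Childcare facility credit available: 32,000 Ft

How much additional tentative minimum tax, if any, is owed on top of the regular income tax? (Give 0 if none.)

Tentative minimum tax:
  Base (adjusted book income): 853,400 Ft
  Less exemption 105,000 Ft → base 748,400 Ft
  748,400 Ft × 20% = 149,680 Ft

Regular income tax:
  19,000 Ft × 13% = 2,470 Ft
  149,000 Ft × 24% = 35,760 Ft
  381,000 Ft × 28% = 106,680 Ft
  146,700 Ft × 36% = 52,812 Ft
  → 197,722 Ft
  Less childcare facility credit 32,000 Ft → 165,722 Ft

149,680 Ft ≤ 165,722 Ft, so no add-on is due.

0 Ft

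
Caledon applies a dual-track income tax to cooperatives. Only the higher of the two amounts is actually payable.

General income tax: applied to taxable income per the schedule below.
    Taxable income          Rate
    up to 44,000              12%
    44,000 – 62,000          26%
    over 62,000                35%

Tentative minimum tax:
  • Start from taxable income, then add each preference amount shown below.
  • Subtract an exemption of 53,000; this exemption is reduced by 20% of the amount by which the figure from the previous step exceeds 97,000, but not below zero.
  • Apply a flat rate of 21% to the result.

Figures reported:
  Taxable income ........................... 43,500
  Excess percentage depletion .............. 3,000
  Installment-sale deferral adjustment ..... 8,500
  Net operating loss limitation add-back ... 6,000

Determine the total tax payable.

5,220

Tentative minimum tax:
  Adjusted income: 43,500 + 3,000 + 8,500 + 6,000 = 61,000
  Exemption: 61,000 ≤ 97,000, so full 53,000 applies
  Base: 61,000 − 53,000 = 8,000
  8,000 × 21% = 1,680

General income tax:
  43,500 × 12% = 5,220

5,220 > 1,680, so the general income tax governs.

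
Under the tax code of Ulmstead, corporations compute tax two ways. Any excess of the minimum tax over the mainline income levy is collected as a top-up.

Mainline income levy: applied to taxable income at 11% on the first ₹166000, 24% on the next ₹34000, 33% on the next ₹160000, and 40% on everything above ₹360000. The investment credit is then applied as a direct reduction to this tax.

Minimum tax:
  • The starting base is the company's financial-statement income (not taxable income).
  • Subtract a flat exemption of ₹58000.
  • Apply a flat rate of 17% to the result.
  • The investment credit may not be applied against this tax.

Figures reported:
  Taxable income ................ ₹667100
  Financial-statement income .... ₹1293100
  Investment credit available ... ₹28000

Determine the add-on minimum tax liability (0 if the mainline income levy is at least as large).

₹35907

Minimum tax:
  Base (financial-statement income): ₹1293100
  Less exemption ₹58000 → base ₹1235100
  ₹1235100 × 17% = ₹209967

Mainline income levy:
  ₹166000 × 11% = ₹18260
  ₹34000 × 24% = ₹8160
  ₹160000 × 33% = ₹52800
  ₹307100 × 40% = ₹122840
  → ₹202060
  Less investment credit ₹28000 → ₹174060

Excess of minimum tax over mainline income levy: ₹209967 − ₹174060 = ₹35907.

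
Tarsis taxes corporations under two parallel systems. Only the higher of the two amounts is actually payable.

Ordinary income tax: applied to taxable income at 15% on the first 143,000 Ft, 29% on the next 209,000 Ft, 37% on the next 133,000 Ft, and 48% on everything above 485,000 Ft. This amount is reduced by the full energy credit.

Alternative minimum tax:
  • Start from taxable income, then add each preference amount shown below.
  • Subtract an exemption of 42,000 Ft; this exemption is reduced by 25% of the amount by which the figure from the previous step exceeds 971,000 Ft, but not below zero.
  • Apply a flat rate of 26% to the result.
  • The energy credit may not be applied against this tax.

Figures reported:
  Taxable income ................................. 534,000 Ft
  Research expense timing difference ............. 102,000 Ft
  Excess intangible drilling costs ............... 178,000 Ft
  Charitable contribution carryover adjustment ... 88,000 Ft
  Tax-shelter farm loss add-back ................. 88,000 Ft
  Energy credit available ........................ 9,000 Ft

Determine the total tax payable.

247,715 Ft

Ordinary income tax:
  143,000 Ft × 15% = 21,450 Ft
  209,000 Ft × 29% = 60,610 Ft
  133,000 Ft × 37% = 49,210 Ft
  49,000 Ft × 48% = 23,520 Ft
  → 154,790 Ft
  Less energy credit 9,000 Ft → 145,790 Ft

Alternative minimum tax:
  Adjusted income: 534,000 Ft + 102,000 Ft + 178,000 Ft + 88,000 Ft + 88,000 Ft = 990,000 Ft
  Exemption: 42,000 Ft − 25% × (990,000 Ft − 971,000 Ft) = 42,000 Ft − 4,750 Ft = 37,250 Ft
  Base: 990,000 Ft − 37,250 Ft = 952,750 Ft
  952,750 Ft × 26% = 247,715 Ft

247,715 Ft > 145,790 Ft, so the alternative minimum tax is the binding amount.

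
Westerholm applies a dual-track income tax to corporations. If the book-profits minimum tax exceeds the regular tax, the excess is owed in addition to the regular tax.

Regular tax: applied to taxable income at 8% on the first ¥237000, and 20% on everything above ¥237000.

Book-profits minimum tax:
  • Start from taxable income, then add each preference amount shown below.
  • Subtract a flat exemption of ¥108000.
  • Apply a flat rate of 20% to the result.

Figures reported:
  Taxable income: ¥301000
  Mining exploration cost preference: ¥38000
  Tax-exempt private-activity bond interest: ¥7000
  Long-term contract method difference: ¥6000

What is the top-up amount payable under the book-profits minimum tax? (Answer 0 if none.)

¥17040

Regular tax:
  ¥237000 × 8% = ¥18960
  ¥64000 × 20% = ¥12800
  → ¥31760

Book-profits minimum tax:
  Adjusted income: ¥301000 + ¥38000 + ¥7000 + ¥6000 = ¥352000
  Less exemption ¥108000 → base ¥244000
  ¥244000 × 20% = ¥48800

Excess of book-profits minimum tax over regular tax: ¥48800 − ¥31760 = ¥17040.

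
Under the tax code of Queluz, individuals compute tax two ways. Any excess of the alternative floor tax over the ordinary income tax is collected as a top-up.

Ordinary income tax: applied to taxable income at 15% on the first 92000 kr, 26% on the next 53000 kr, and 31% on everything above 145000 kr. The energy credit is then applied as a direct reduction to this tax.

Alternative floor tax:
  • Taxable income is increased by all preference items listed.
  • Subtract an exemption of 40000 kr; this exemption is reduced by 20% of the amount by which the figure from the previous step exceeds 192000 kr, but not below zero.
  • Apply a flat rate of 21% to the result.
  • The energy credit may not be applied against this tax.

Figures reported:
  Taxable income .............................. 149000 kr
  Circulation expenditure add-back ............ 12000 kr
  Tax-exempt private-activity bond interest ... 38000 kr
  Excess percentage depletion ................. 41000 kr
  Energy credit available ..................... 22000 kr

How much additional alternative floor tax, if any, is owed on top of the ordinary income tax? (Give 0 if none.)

Ordinary income tax:
  92000 kr × 15% = 13800 kr
  53000 kr × 26% = 13780 kr
  4000 kr × 31% = 1240 kr
  → 28820 kr
  Less energy credit 22000 kr → 6820 kr

Alternative floor tax:
  Adjusted income: 149000 kr + 12000 kr + 38000 kr + 41000 kr = 240000 kr
  Exemption: 40000 kr − 20% × (240000 kr − 192000 kr) = 40000 kr − 9600 kr = 30400 kr
  Base: 240000 kr − 30400 kr = 209600 kr
  209600 kr × 21% = 44016 kr

Excess of alternative floor tax over ordinary income tax: 44016 kr − 6820 kr = 37196 kr.

37196 kr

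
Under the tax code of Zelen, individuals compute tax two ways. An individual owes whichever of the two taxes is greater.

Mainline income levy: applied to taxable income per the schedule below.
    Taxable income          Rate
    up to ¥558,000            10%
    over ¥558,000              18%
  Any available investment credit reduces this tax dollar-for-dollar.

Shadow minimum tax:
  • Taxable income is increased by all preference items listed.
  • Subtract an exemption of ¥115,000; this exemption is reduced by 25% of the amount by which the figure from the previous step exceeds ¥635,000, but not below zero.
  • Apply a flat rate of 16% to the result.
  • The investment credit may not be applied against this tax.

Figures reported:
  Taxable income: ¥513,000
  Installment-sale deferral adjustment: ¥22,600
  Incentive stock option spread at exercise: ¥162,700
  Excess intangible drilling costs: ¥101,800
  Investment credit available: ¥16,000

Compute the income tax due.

¥116,220

Mainline income levy:
  ¥513,000 × 10% = ¥51,300
  Less investment credit ¥16,000 → ¥35,300

Shadow minimum tax:
  Adjusted income: ¥513,000 + ¥22,600 + ¥162,700 + ¥101,800 = ¥800,100
  Exemption: ¥115,000 − 25% × (¥800,100 − ¥635,000) = ¥115,000 − ¥41,275 = ¥73,725
  Base: ¥800,100 − ¥73,725 = ¥726,375
  ¥726,375 × 16% = ¥116,220

¥116,220 > ¥35,300, so the shadow minimum tax is the binding amount.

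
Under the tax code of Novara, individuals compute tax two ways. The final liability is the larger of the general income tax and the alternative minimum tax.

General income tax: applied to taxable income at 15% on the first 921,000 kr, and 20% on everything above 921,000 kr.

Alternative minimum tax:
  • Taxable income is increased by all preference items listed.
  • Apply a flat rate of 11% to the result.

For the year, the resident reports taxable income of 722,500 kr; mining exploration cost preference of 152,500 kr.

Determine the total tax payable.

108,375 kr

General income tax:
  722,500 kr × 15% = 108,375 kr

Alternative minimum tax:
  Adjusted income: 722,500 kr + 152,500 kr = 875,000 kr
  875,000 kr × 11% = 96,250 kr

108,375 kr > 96,250 kr, so the general income tax governs.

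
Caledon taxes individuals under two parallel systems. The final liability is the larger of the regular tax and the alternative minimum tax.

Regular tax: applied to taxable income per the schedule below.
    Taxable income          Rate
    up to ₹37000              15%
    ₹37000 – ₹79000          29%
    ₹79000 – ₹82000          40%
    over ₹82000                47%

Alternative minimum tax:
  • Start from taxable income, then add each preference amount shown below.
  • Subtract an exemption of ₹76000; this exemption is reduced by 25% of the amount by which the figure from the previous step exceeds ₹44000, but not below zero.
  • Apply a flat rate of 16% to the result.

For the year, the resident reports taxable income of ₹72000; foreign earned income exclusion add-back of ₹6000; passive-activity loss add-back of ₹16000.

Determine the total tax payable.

₹15700

Regular tax:
  ₹37000 × 15% = ₹5550
  ₹35000 × 29% = ₹10150
  → ₹15700

Alternative minimum tax:
  Adjusted income: ₹72000 + ₹6000 + ₹16000 = ₹94000
  Exemption: ₹76000 − 25% × (₹94000 − ₹44000) = ₹76000 − ₹12500 = ₹63500
  Base: ₹94000 − ₹63500 = ₹30500
  ₹30500 × 16% = ₹4880

₹15700 > ₹4880, so the regular tax governs.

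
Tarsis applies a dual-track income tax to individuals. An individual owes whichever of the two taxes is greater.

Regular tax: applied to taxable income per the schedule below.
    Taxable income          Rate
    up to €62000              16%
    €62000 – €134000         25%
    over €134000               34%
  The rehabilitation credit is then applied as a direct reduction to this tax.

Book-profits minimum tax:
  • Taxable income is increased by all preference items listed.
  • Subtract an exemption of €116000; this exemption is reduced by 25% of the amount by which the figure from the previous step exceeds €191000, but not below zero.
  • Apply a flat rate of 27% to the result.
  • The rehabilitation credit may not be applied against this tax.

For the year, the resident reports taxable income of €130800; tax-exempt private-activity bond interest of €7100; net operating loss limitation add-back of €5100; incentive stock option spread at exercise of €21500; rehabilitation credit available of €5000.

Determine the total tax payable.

Book-profits minimum tax:
  Adjusted income: €130800 + €7100 + €5100 + €21500 = €164500
  Exemption: €164500 ≤ €191000, so full €116000 applies
  Base: €164500 − €116000 = €48500
  €48500 × 27% = €13095

Regular tax:
  €62000 × 16% = €9920
  €68800 × 25% = €17200
  → €27120
  Less rehabilitation credit €5000 → €22120

€22120 > €13095, so the regular tax governs.

€22120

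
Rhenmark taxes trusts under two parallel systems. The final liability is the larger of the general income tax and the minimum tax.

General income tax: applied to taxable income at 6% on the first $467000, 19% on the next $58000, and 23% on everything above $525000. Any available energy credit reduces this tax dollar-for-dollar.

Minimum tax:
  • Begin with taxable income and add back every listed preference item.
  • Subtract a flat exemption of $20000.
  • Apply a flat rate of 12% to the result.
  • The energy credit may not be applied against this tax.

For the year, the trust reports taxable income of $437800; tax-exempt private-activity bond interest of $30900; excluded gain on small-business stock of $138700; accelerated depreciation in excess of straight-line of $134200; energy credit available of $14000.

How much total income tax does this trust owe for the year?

Minimum tax:
  Adjusted income: $437800 + $30900 + $138700 + $134200 = $741600
  Less exemption $20000 → base $721600
  $721600 × 12% = $86592

General income tax:
  $437800 × 6% = $26268
  Less energy credit $14000 → $12268

$86592 > $12268, so the minimum tax is the binding amount.

$86592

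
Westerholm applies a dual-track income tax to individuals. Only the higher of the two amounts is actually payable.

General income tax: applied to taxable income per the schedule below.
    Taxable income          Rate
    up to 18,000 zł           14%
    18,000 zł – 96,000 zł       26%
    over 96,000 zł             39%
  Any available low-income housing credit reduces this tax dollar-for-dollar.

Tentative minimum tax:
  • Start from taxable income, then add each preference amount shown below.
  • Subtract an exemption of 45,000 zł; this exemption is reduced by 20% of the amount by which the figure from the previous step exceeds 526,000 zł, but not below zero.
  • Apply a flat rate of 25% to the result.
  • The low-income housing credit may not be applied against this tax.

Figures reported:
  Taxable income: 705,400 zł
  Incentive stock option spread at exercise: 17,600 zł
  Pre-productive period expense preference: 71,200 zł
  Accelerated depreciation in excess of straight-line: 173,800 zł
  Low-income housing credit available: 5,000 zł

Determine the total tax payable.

Tentative minimum tax:
  Adjusted income: 705,400 zł + 17,600 zł + 71,200 zł + 173,800 zł = 968,000 zł
  Exemption: 20% × (968,000 zł − 526,000 zł) = 88,400 zł ≥ 45,000 zł, so the exemption is fully phased out
  Base: 968,000 zł − 0 zł = 968,000 zł
  968,000 zł × 25% = 242,000 zł

General income tax:
  18,000 zł × 14% = 2,520 zł
  78,000 zł × 26% = 20,280 zł
  609,400 zł × 39% = 237,666 zł
  → 260,466 zł
  Less low-income housing credit 5,000 zł → 255,466 zł

255,466 zł > 242,000 zł, so the general income tax governs.

255,466 zł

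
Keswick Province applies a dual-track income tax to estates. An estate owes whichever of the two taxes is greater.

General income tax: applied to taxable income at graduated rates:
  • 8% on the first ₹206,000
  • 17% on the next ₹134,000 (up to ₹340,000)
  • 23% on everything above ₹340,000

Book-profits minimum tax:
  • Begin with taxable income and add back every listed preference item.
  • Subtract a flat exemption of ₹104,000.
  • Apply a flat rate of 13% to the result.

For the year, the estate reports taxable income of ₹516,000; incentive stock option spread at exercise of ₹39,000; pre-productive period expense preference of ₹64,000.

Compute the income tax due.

₹79,740

Book-profits minimum tax:
  Adjusted income: ₹516,000 + ₹39,000 + ₹64,000 = ₹619,000
  Less exemption ₹104,000 → base ₹515,000
  ₹515,000 × 13% = ₹66,950

General income tax:
  ₹206,000 × 8% = ₹16,480
  ₹134,000 × 17% = ₹22,780
  ₹176,000 × 23% = ₹40,480
  → ₹79,740

₹79,740 > ₹66,950, so the general income tax governs.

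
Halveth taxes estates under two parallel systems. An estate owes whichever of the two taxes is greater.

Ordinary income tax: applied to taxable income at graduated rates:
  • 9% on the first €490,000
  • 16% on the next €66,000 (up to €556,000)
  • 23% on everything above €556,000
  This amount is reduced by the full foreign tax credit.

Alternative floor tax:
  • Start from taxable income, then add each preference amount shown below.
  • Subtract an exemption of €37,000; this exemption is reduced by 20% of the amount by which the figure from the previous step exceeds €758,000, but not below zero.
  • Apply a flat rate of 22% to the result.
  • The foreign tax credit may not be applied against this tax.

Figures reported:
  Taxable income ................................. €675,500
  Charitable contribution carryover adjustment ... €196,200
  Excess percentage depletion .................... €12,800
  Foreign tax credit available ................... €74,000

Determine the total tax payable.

Alternative floor tax:
  Adjusted income: €675,500 + €196,200 + €12,800 = €884,500
  Exemption: €37,000 − 20% × (€884,500 − €758,000) = €37,000 − €25,300 = €11,700
  Base: €884,500 − €11,700 = €872,800
  €872,800 × 22% = €192,016

Ordinary income tax:
  €490,000 × 9% = €44,100
  €66,000 × 16% = €10,560
  €119,500 × 23% = €27,485
  → €82,145
  Less foreign tax credit €74,000 → €8,145

€192,016 > €8,145, so the alternative floor tax is the binding amount.

€192,016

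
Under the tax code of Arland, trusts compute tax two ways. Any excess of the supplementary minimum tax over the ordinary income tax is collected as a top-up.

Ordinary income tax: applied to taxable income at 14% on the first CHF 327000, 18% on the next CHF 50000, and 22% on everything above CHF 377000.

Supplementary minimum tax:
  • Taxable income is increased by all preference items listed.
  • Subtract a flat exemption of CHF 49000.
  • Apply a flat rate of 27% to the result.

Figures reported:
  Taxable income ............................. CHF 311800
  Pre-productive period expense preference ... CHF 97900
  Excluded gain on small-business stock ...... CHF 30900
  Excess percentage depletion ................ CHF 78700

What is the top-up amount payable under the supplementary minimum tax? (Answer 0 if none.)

Ordinary income tax:
  CHF 311800 × 14% = CHF 43652

Supplementary minimum tax:
  Adjusted income: CHF 311800 + CHF 97900 + CHF 30900 + CHF 78700 = CHF 519300
  Less exemption CHF 49000 → base CHF 470300
  CHF 470300 × 27% = CHF 126981

Excess of supplementary minimum tax over ordinary income tax: CHF 126981 − CHF 43652 = CHF 83329.

CHF 83329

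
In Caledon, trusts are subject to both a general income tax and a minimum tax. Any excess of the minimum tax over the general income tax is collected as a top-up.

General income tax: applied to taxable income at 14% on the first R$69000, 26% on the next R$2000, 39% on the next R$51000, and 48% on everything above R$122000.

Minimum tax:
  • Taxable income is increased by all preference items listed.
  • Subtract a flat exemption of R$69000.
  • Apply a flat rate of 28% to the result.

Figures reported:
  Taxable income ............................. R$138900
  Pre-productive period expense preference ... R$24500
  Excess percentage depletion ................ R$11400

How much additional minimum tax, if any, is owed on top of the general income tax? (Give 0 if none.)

Minimum tax:
  Adjusted income: R$138900 + R$24500 + R$11400 = R$174800
  Less exemption R$69000 → base R$105800
  R$105800 × 28% = R$29624

General income tax:
  R$69000 × 14% = R$9660
  R$2000 × 26% = R$520
  R$51000 × 39% = R$19890
  R$16900 × 48% = R$8112
  → R$38182

R$29624 ≤ R$38182, so no add-on is due.

R$0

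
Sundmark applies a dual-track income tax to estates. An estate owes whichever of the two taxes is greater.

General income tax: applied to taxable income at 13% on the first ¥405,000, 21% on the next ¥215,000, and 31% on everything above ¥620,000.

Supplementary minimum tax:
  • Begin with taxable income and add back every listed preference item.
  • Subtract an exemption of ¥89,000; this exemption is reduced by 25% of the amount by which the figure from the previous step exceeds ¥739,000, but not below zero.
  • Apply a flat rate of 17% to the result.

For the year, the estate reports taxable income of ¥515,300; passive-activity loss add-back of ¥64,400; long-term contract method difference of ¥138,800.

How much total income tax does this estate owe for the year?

¥107,015

General income tax:
  ¥405,000 × 13% = ¥52,650
  ¥110,300 × 21% = ¥23,163
  → ¥75,813

Supplementary minimum tax:
  Adjusted income: ¥515,300 + ¥64,400 + ¥138,800 = ¥718,500
  Exemption: ¥718,500 ≤ ¥739,000, so full ¥89,000 applies
  Base: ¥718,500 − ¥89,000 = ¥629,500
  ¥629,500 × 17% = ¥107,015

¥107,015 > ¥75,813, so the supplementary minimum tax is the binding amount.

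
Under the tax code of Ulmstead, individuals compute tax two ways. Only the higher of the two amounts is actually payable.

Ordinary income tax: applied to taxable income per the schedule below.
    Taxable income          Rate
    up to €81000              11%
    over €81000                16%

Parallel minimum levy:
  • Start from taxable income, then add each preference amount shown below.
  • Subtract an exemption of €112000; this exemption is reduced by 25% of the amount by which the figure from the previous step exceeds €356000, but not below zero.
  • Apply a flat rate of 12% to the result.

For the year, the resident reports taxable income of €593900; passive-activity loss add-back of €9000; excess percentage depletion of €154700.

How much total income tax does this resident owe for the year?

€90974

Ordinary income tax:
  €81000 × 11% = €8910
  €512900 × 16% = €82064
  → €90974

Parallel minimum levy:
  Adjusted income: €593900 + €9000 + €154700 = €757600
  Exemption: €112000 − 25% × (€757600 − €356000) = €112000 − €100400 = €11600
  Base: €757600 − €11600 = €746000
  €746000 × 12% = €89520

€90974 > €89520, so the ordinary income tax governs.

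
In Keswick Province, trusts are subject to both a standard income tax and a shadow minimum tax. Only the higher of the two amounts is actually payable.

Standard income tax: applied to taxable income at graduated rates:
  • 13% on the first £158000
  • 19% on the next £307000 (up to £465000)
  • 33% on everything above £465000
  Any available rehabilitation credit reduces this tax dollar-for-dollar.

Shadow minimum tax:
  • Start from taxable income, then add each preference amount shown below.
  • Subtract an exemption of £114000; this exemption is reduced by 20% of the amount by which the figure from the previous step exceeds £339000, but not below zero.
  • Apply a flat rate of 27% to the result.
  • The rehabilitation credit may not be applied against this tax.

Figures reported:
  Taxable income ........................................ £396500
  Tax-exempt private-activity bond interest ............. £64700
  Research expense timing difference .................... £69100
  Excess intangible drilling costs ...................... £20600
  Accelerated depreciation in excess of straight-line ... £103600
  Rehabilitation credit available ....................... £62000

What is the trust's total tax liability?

£162972

Shadow minimum tax:
  Adjusted income: £396500 + £64700 + £69100 + £20600 + £103600 = £654500
  Exemption: £114000 − 20% × (£654500 − £339000) = £114000 − £63100 = £50900
  Base: £654500 − £50900 = £603600
  £603600 × 27% = £162972

Standard income tax:
  £158000 × 13% = £20540
  £238500 × 19% = £45315
  → £65855
  Less rehabilitation credit £62000 → £3855

£162972 > £3855, so the shadow minimum tax is the binding amount.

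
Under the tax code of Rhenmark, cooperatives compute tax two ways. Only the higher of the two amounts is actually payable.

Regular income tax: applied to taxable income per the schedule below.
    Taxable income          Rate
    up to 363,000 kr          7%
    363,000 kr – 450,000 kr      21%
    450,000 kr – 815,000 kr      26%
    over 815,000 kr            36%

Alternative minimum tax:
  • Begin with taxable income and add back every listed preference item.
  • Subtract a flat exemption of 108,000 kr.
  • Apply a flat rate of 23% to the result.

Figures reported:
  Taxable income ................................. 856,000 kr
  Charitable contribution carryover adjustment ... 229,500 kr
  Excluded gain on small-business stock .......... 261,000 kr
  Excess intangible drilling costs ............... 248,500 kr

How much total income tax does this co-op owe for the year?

Regular income tax:
  363,000 kr × 7% = 25,410 kr
  87,000 kr × 21% = 18,270 kr
  365,000 kr × 26% = 94,900 kr
  41,000 kr × 36% = 14,760 kr
  → 153,340 kr

Alternative minimum tax:
  Adjusted income: 856,000 kr + 229,500 kr + 261,000 kr + 248,500 kr = 1,595,000 kr
  Less exemption 108,000 kr → base 1,487,000 kr
  1,487,000 kr × 23% = 342,010 kr

342,010 kr > 153,340 kr, so the alternative minimum tax is the binding amount.

342,010 kr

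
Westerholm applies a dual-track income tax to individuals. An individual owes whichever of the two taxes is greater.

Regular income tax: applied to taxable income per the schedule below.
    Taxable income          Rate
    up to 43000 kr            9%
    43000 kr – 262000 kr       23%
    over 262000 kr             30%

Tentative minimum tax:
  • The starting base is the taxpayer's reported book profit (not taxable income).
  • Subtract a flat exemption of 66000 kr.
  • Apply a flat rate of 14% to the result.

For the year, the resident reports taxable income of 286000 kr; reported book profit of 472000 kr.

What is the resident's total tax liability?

61440 kr

Tentative minimum tax:
  Base (reported book profit): 472000 kr
  Less exemption 66000 kr → base 406000 kr
  406000 kr × 14% = 56840 kr

Regular income tax:
  43000 kr × 9% = 3870 kr
  219000 kr × 23% = 50370 kr
  24000 kr × 30% = 7200 kr
  → 61440 kr

61440 kr > 56840 kr, so the regular income tax governs.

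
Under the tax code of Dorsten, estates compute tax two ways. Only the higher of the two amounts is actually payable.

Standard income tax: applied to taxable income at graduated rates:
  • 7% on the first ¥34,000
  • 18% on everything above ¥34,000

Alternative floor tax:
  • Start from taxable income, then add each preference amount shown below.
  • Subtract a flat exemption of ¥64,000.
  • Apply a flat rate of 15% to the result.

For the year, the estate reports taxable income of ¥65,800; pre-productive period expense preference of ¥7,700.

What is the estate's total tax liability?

¥8,104

Standard income tax:
  ¥34,000 × 7% = ¥2,380
  ¥31,800 × 18% = ¥5,724
  → ¥8,104

Alternative floor tax:
  Adjusted income: ¥65,800 + ¥7,700 = ¥73,500
  Less exemption ¥64,000 → base ¥9,500
  ¥9,500 × 15% = ¥1,425

¥8,104 > ¥1,425, so the standard income tax governs.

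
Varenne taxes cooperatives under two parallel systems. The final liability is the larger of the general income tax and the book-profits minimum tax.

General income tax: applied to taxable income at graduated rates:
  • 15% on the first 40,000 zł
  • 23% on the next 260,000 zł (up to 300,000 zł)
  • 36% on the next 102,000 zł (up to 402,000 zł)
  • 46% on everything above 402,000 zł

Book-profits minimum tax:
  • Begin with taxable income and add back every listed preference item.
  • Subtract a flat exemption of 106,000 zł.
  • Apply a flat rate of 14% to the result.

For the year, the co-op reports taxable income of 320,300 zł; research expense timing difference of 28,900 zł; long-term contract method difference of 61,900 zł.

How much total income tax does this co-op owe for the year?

73,108 zł

General income tax:
  40,000 zł × 15% = 6,000 zł
  260,000 zł × 23% = 59,800 zł
  20,300 zł × 36% = 7,308 zł
  → 73,108 zł

Book-profits minimum tax:
  Adjusted income: 320,300 zł + 28,900 zł + 61,900 zł = 411,100 zł
  Less exemption 106,000 zł → base 305,100 zł
  305,100 zł × 14% = 42,714 zł

73,108 zł > 42,714 zł, so the general income tax governs.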